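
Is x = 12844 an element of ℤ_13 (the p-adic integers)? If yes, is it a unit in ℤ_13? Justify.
x ∈ ℤ_13 but not a unit; v_13(x) = 2 > 0

ℤ_13 = {x ∈ ℚ_13 : v_13(x) ≥ 0} and ℤ_13^× = {x ∈ ℤ_13 : v_13(x) = 0}. Here v_13(12844) = v_13(num) − v_13(den) = 2; compare against these criteria.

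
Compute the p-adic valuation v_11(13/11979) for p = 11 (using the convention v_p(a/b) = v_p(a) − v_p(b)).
v_11(13/11979) = -3

Factor powers of 11 from the numerator and denominator of the reduced fraction: 13 = 11^0 · 13 and 11979 = 11^3 · 9. Apply v_p(a/b) = v_p(a) − v_p(b): v_11(13/11979) = 0 − 3 = -3.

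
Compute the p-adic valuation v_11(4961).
v_11(4961) = 2

v_11(n) is the largest exponent k such that 11^k divides n. Factor out: 4961 = 11^2 · 41. (Sign doesn't affect v_p.) So v_11(4961) = 2.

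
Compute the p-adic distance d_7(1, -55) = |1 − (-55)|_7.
d_7(1, -55) = 1/7

Step 1 — x − y = 1 − (-55) = 56. Step 2 — v_7(56) = 1 (factor: 56 = (7^1 · 8); the sign does not affect v_p). Step 3 — |x − y|_7 = 7^{-1} = 1/7.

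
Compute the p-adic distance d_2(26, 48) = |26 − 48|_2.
d_2(26, 48) = 1/2

Step 1 — x − y = 26 − 48 = -22. Step 2 — v_2(-22) = 1 (factor: -22 = −(2^1 · 11); the sign does not affect v_p). Step 3 — |x − y|_2 = 2^{-1} = 1/2.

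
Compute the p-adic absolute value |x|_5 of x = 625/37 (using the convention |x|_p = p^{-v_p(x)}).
|625/37|_5 = 1/625

Step 1 — compute v_5(x) by factoring powers of 5 out of the numerator and denominator: v_5(625/37) = 4. Step 2 — apply |x|_p = p^{-v_p(x)} = 5^{-4} = 1/625.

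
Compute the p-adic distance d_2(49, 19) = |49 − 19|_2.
d_2(49, 19) = 1/2

Step 1 — x − y = 49 − 19 = 30. Step 2 — v_2(30) = 1 (factor: 30 = (2^1 · 15); the sign does not affect v_p). Step 3 — |x − y|_2 = 2^{-1} = 1/2.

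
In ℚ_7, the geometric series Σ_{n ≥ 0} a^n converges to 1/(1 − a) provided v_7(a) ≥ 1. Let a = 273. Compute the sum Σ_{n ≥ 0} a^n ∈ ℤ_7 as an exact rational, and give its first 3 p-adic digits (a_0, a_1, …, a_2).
Σ a^n = 1/(1 − a) = -1/272;  first 3 digits = (1, 4, 0)

v_7(a) = 1 ≥ 1, so the series converges in ℤ_7 to 1/(1 − a) = 1/(1 − 273) = -1/272. Expand this rational in ℤ_7: compute digits iteratively via d_i = x_i mod 7, x_{i+1} = (x_i − d_i)/7. The first 3 digits are (1, 4, 0).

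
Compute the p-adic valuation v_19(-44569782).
v_19(-44569782) = 5

v_19(n) is the largest exponent k such that 19^k divides n. Factor out: -44569782 = -19^5 · 18. (Sign doesn't affect v_p.) So v_19(-44569782) = 5.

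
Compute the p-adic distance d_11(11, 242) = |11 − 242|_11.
d_11(11, 242) = 1/11

Step 1 — x − y = 11 − 242 = -231. Step 2 — v_11(-231) = 1 (factor: -231 = −(11^1 · 21); the sign does not affect v_p). Step 3 — |x − y|_11 = 11^{-1} = 1/11.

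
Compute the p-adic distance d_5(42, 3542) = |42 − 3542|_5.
d_5(42, 3542) = 1/125

Step 1 — x − y = 42 − 3542 = -3500. Step 2 — v_5(-3500) = 3 (factor: -3500 = −(5^3 · 28); the sign does not affect v_p). Step 3 — |x − y|_5 = 5^{-3} = 1/125.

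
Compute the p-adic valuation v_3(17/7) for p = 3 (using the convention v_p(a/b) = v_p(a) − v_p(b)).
v_3(17/7) = 0

Factor powers of 3 from the numerator and denominator of the reduced fraction: 17 = 3^0 · 17 and 7 = 3^0 · 7. Apply v_p(a/b) = v_p(a) − v_p(b): v_3(17/7) = 0 − 0 = 0.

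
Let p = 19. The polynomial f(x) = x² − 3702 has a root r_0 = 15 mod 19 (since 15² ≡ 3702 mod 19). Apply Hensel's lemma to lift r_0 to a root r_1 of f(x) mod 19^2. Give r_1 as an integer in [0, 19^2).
r_1 = 167 (mod 361)

Hensel's recurrence: r_{i+1} = r_i − f(r_i)·(f′(r_i))^{-1} mod 19^{i+2}, with f′(x) = 2x. Iterate:
  r_0 = 15 (mod 19)
  r_1 = 167 (mod 361)
Final: r_1 = 167, and one checks f(r_1) ≡ 0 mod 19^2.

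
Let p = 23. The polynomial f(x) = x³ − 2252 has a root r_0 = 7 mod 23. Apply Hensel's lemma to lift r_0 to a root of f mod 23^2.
r_1 = 513 (mod 529)

Hensel: r_{i+1} = r_i − f(r_i)/f′(r_i) mod 23^{i+2}, where f′(x) = 3x². Iterate:
  r_0 = 7 (mod 23)
  r_1 = 513 (mod 529)
Final: r = 513 with f(r) ≡ 0 mod 23^2.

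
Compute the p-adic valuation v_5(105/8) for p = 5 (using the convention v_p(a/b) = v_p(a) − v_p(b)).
v_5(105/8) = 1

Factor powers of 5 from the numerator and denominator of the reduced fraction: 105 = 5^1 · 21 and 8 = 5^0 · 8. Apply v_p(a/b) = v_p(a) − v_p(b): v_5(105/8) = 1 − 0 = 1.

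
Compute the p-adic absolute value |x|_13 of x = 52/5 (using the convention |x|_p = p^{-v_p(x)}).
|52/5|_13 = 1/13

Step 1 — compute v_13(x) by factoring powers of 13 out of the numerator and denominator: v_13(52/5) = 1. Step 2 — apply |x|_p = p^{-v_p(x)} = 13^{-1} = 1/13.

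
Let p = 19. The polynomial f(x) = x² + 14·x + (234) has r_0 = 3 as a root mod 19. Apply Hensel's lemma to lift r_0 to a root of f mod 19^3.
r_2 = 6216 (mod 6859)

Hensel: r_{i+1} = r_i − f(r_i)·(f′(r_i))^{-1} mod 19^{i+2}, f′(x) = 2x + 14. Iterate:
  r_0 = 3 (mod 19)
  r_1 = 79 (mod 361)
  r_2 = 6216 (mod 6859)
Final: r = 6216 satisfies f(r) ≡ 0 mod 19^3.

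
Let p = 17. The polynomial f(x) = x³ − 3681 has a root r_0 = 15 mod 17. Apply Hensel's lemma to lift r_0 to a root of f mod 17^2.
r_1 = 185 (mod 289)

Hensel: r_{i+1} = r_i − f(r_i)/f′(r_i) mod 17^{i+2}, where f′(x) = 3x². Iterate:
  r_0 = 15 (mod 17)
  r_1 = 185 (mod 289)
Final: r = 185 with f(r) ≡ 0 mod 17^2.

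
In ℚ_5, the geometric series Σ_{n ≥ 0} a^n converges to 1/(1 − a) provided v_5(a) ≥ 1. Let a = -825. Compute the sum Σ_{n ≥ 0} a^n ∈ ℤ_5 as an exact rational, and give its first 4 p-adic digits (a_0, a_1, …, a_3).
Σ a^n = 1/(1 − a) = 1/826;  first 4 digits = (1, 0, 2, 3)

v_5(a) = 2 ≥ 1, so the series converges in ℤ_5 to 1/(1 − a) = 1/(1 − (-825)) = 1/826. Expand this rational in ℤ_5: compute digits iteratively via d_i = x_i mod 5, x_{i+1} = (x_i − d_i)/5. The first 4 digits are (1, 0, 2, 3).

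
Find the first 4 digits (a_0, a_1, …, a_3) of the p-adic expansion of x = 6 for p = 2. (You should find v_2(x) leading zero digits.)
(a_0, …, a_3) = (0, 1, 1, 0)

v_2(6) = 1, so a_0 = ... = a_0 = 0. Factor out: x = 2^1 · u with u = 3 a unit in ℤ_2. Expand u iteratively via a_{v+i} = u_i mod 2, u_{i+1} = (u_i − a_{v+i})/2:
  u_0 = 3;  a_1 = 1;  u_1 = (u_0 − 1)/2 = 1
  u_1 = 1;  a_2 = 1;  u_2 = (u_1 − 1)/2 = 0
  u_2 = 0;  a_3 = 0;  u_3 = (u_2 − 0)/2 = 0
Digits: (0, 1, 1, 0).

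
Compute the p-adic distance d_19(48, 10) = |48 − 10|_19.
d_19(48, 10) = 1/19

Step 1 — x − y = 48 − 10 = 38. Step 2 — v_19(38) = 1 (factor: 38 = (19^1 · 2); the sign does not affect v_p). Step 3 — |x − y|_19 = 19^{-1} = 1/19.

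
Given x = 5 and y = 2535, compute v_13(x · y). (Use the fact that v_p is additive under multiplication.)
v_13(12675) = 2

v_p(x) = 0 (factor: 5 = 13^0 · 5); v_p(y) = 2 (factor: 2535 = 13^2 · 15). Additivity: v_p(xy) = v_p(x) + v_p(y) = 0 + 2 = 2. (Direct check: xy = 12675 = 13^2 · (75).)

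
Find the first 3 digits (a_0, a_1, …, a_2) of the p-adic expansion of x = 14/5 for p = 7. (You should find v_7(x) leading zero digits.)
(a_0, …, a_2) = (0, 6, 2)

v_7(14/5) = 1, so a_0 = ... = a_0 = 0. Factor out: x = 7^1 · u with u = 2/5 a unit in ℤ_7. Expand u iteratively via a_{v+i} = u_i mod 7, u_{i+1} = (u_i − a_{v+i})/7:
  u_0 = 2/5;  a_1 = 6;  u_1 = (u_0 − 6)/7 = -4/5
  u_1 = -4/5;  a_2 = 2;  u_2 = (u_1 − 2)/7 = -2/5
Digits: (0, 6, 2).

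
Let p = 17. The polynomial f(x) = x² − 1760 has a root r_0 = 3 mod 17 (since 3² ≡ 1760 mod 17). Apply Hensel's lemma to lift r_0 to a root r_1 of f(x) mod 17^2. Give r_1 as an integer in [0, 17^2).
r_1 = 54 (mod 289)

Hensel's recurrence: r_{i+1} = r_i − f(r_i)·(f′(r_i))^{-1} mod 17^{i+2}, with f′(x) = 2x. Iterate:
  r_0 = 3 (mod 17)
  r_1 = 54 (mod 289)
Final: r_1 = 54, and one checks f(r_1) ≡ 0 mod 17^2.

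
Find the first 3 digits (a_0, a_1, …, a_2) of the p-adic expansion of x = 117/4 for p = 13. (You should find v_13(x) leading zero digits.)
(a_0, …, a_2) = (0, 12, 9)

v_13(117/4) = 1, so a_0 = ... = a_0 = 0. Factor out: x = 13^1 · u with u = 9/4 a unit in ℤ_13. Expand u iteratively via a_{v+i} = u_i mod 13, u_{i+1} = (u_i − a_{v+i})/13:
  u_0 = 9/4;  a_1 = 12;  u_1 = (u_0 − 12)/13 = -3/4
  u_1 = -3/4;  a_2 = 9;  u_2 = (u_1 − 9)/13 = -3/4
Digits: (0, 12, 9).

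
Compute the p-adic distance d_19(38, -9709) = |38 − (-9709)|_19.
d_19(38, -9709) = 1/361

Step 1 — x − y = 38 − (-9709) = 9747. Step 2 — v_19(9747) = 2 (factor: 9747 = (19^2 · 27); the sign does not affect v_p). Step 3 — |x − y|_19 = 19^{-2} = 1/361.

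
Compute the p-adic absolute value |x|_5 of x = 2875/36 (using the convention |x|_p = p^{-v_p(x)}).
|2875/36|_5 = 1/125

Step 1 — compute v_5(x) by factoring powers of 5 out of the numerator and denominator: v_5(2875/36) = 3. Step 2 — apply |x|_p = p^{-v_p(x)} = 5^{-3} = 1/125.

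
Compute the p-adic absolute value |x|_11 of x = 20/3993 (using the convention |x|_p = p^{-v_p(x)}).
|20/3993|_11 = 1331

Step 1 — compute v_11(x) by factoring powers of 11 out of the numerator and denominator: v_11(20/3993) = -3. Step 2 — apply |x|_p = p^{-v_p(x)} = 11^{3} = 1331.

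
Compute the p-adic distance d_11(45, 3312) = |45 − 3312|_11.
d_11(45, 3312) = 1/121

Step 1 — x − y = 45 − 3312 = -3267. Step 2 — v_11(-3267) = 2 (factor: -3267 = −(11^2 · 27); the sign does not affect v_p). Step 3 — |x − y|_11 = 11^{-2} = 1/121.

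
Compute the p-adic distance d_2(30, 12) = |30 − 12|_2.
d_2(30, 12) = 1/2

Step 1 — x − y = 30 − 12 = 18. Step 2 — v_2(18) = 1 (factor: 18 = (2^1 · 9); the sign does not affect v_p). Step 3 — |x − y|_2 = 2^{-1} = 1/2.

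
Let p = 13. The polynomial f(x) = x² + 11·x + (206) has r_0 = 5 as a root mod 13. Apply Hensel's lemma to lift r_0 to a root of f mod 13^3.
r_2 = 434 (mod 2197)

Hensel: r_{i+1} = r_i − f(r_i)·(f′(r_i))^{-1} mod 13^{i+2}, f′(x) = 2x + 11. Iterate:
  r_0 = 5 (mod 13)
  r_1 = 96 (mod 169)
  r_2 = 434 (mod 2197)
Final: r = 434 satisfies f(r) ≡ 0 mod 13^3.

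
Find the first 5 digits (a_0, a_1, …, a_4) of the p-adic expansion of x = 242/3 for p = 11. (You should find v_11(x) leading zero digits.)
(a_0, …, a_4) = (0, 0, 8, 3, 7)

v_11(242/3) = 2, so a_0 = ... = a_1 = 0. Factor out: x = 11^2 · u with u = 2/3 a unit in ℤ_11. Expand u iteratively via a_{v+i} = u_i mod 11, u_{i+1} = (u_i − a_{v+i})/11:
  u_0 = 2/3;  a_2 = 8;  u_1 = (u_0 − 8)/11 = -2/3
  u_1 = -2/3;  a_3 = 3;  u_2 = (u_1 − 3)/11 = -1/3
  u_2 = -1/3;  a_4 = 7;  u_3 = (u_2 − 7)/11 = -2/3
Digits: (0, 0, 8, 3, 7).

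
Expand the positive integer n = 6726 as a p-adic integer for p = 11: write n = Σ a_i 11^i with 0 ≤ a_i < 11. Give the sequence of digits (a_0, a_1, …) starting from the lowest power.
(a_0, a_1, …) = (5, 6, 0, 5)

Repeated division by 11 gives the digits low-to-high: 6726 = 5 + 6·11^1 + 5·11^3. Digit sequence: (5, 6, 0, 5).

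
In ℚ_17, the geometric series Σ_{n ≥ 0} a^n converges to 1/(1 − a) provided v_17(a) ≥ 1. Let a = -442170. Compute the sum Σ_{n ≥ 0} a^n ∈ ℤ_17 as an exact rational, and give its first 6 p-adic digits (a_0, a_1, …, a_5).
Σ a^n = 1/(1 − a) = 1/442171;  first 6 digits = (1, 0, 0, 12, 11, 16)

v_17(a) = 3 ≥ 1, so the series converges in ℤ_17 to 1/(1 − a) = 1/(1 − (-442170)) = 1/442171. Expand this rational in ℤ_17: compute digits iteratively via d_i = x_i mod 17, x_{i+1} = (x_i − d_i)/17. The first 6 digits are (1, 0, 0, 12, 11, 16).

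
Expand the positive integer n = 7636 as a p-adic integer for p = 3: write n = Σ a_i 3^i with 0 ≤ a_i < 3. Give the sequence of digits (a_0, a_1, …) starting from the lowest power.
(a_0, a_1, …) = (1, 1, 2, 0, 1, 1, 1, 0, 1)

Repeated division by 3 gives the digits low-to-high: 7636 = 1 + 1·3^1 + 2·3^2 + 1·3^4 + 1·3^5 + 1·3^6 + 1·3^8. Digit sequence: (1, 1, 2, 0, 1, 1, 1, 0, 1).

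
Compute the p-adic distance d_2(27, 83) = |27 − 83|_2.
d_2(27, 83) = 1/8

Step 1 — x − y = 27 − 83 = -56. Step 2 — v_2(-56) = 3 (factor: -56 = −(2^3 · 7); the sign does not affect v_p). Step 3 — |x − y|_2 = 2^{-3} = 1/8.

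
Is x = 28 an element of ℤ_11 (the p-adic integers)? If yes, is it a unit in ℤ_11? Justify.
x ∈ ℤ_11^× (unit); v_11(x) = 0

ℤ_11 = {x ∈ ℚ_11 : v_11(x) ≥ 0} and ℤ_11^× = {x ∈ ℤ_11 : v_11(x) = 0}. Here v_11(28) = v_11(num) − v_11(den) = 0; compare against these criteria.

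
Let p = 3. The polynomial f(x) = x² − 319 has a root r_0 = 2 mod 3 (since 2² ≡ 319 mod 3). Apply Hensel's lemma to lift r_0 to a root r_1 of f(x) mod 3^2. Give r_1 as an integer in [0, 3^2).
r_1 = 2 (mod 9)

Hensel's recurrence: r_{i+1} = r_i − f(r_i)·(f′(r_i))^{-1} mod 3^{i+2}, with f′(x) = 2x. Iterate:
  r_0 = 2 (mod 3)
  r_1 = 2 (mod 9)
Final: r_1 = 2, and one checks f(r_1) ≡ 0 mod 3^2.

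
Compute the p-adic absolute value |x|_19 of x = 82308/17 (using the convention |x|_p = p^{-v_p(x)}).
|82308/17|_19 = 1/6859

Step 1 — compute v_19(x) by factoring powers of 19 out of the numerator and denominator: v_19(82308/17) = 3. Step 2 — apply |x|_p = p^{-v_p(x)} = 19^{-3} = 1/6859.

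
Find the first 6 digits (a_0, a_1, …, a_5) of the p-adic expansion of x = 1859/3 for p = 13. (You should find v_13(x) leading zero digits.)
(a_0, …, a_5) = (0, 0, 8, 4, 4, 4)

v_13(1859/3) = 2, so a_0 = ... = a_1 = 0. Factor out: x = 13^2 · u with u = 11/3 a unit in ℤ_13. Expand u iteratively via a_{v+i} = u_i mod 13, u_{i+1} = (u_i − a_{v+i})/13:
  u_0 = 11/3;  a_2 = 8;  u_1 = (u_0 − 8)/13 = -1/3
  u_1 = -1/3;  a_3 = 4;  u_2 = (u_1 − 4)/13 = -1/3
  u_2 = -1/3;  a_4 = 4;  u_3 = (u_2 − 4)/13 = -1/3
  u_3 = -1/3;  a_5 = 4;  u_4 = (u_3 − 4)/13 = -1/3
Digits: (0, 0, 8, 4, 4, 4).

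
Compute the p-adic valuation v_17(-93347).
v_17(-93347) = 3

v_17(n) is the largest exponent k such that 17^k divides n. Factor out: -93347 = -17^3 · 19. (Sign doesn't affect v_p.) So v_17(-93347) = 3.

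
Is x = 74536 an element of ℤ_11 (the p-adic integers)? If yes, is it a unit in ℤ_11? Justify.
x ∈ ℤ_11 but not a unit; v_11(x) = 3 > 0

ℤ_11 = {x ∈ ℚ_11 : v_11(x) ≥ 0} and ℤ_11^× = {x ∈ ℤ_11 : v_11(x) = 0}. Here v_11(74536) = v_11(num) − v_11(den) = 3; compare against these criteria.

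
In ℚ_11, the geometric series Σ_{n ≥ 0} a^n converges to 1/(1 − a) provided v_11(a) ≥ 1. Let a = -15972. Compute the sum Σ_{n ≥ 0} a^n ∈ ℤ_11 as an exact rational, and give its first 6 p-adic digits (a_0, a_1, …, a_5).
Σ a^n = 1/(1 − a) = 1/15973;  first 6 digits = (1, 0, 0, 10, 9, 10)

v_11(a) = 3 ≥ 1, so the series converges in ℤ_11 to 1/(1 − a) = 1/(1 − (-15972)) = 1/15973. Expand this rational in ℤ_11: compute digits iteratively via d_i = x_i mod 11, x_{i+1} = (x_i − d_i)/11. The first 6 digits are (1, 0, 0, 10, 9, 10).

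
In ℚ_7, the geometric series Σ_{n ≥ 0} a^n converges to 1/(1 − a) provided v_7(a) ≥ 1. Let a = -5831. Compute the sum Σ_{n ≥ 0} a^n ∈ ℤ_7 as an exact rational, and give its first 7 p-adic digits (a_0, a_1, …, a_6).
Σ a^n = 1/(1 − a) = 1/5832;  first 7 digits = (1, 0, 0, 4, 4, 6, 1)

v_7(a) = 3 ≥ 1, so the series converges in ℤ_7 to 1/(1 − a) = 1/(1 − (-5831)) = 1/5832. Expand this rational in ℤ_7: compute digits iteratively via d_i = x_i mod 7, x_{i+1} = (x_i − d_i)/7. The first 7 digits are (1, 0, 0, 4, 4, 6, 1).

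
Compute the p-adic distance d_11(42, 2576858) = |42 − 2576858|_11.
d_11(42, 2576858) = 1/161051

Step 1 — x − y = 42 − 2576858 = -2576816. Step 2 — v_11(-2576816) = 5 (factor: -2576816 = −(11^5 · 16); the sign does not affect v_p). Step 3 — |x − y|_11 = 11^{-5} = 1/161051.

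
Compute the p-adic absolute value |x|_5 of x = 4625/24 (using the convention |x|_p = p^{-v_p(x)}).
|4625/24|_5 = 1/125

Step 1 — compute v_5(x) by factoring powers of 5 out of the numerator and denominator: v_5(4625/24) = 3. Step 2 — apply |x|_p = p^{-v_p(x)} = 5^{-3} = 1/125.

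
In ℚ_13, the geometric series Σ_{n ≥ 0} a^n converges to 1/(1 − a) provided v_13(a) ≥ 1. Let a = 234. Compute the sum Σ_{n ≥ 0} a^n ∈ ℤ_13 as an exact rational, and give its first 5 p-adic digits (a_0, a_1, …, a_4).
Σ a^n = 1/(1 − a) = -1/233;  first 5 digits = (1, 5, 0, 7, 9)

v_13(a) = 1 ≥ 1, so the series converges in ℤ_13 to 1/(1 − a) = 1/(1 − 234) = -1/233. Expand this rational in ℤ_13: compute digits iteratively via d_i = x_i mod 13, x_{i+1} = (x_i − d_i)/13. The first 5 digits are (1, 5, 0, 7, 9).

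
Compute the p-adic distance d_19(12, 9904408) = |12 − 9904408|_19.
d_19(12, 9904408) = 1/2476099

Step 1 — x − y = 12 − 9904408 = -9904396. Step 2 — v_19(-9904396) = 5 (factor: -9904396 = −(19^5 · 4); the sign does not affect v_p). Step 3 — |x − y|_19 = 19^{-5} = 1/2476099.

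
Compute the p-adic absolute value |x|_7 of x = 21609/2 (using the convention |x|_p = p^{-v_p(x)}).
|21609/2|_7 = 1/2401

Step 1 — compute v_7(x) by factoring powers of 7 out of the numerator and denominator: v_7(21609/2) = 4. Step 2 — apply |x|_p = p^{-v_p(x)} = 7^{-4} = 1/2401.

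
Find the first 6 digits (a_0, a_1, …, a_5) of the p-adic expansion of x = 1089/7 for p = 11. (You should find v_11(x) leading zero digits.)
(a_0, …, a_5) = (0, 0, 6, 9, 7, 4)

v_11(1089/7) = 2, so a_0 = ... = a_1 = 0. Factor out: x = 11^2 · u with u = 9/7 a unit in ℤ_11. Expand u iteratively via a_{v+i} = u_i mod 11, u_{i+1} = (u_i − a_{v+i})/11:
  u_0 = 9/7;  a_2 = 6;  u_1 = (u_0 − 6)/11 = -3/7
  u_1 = -3/7;  a_3 = 9;  u_2 = (u_1 − 9)/11 = -6/7
  u_2 = -6/7;  a_4 = 7;  u_3 = (u_2 − 7)/11 = -5/7
  u_3 = -5/7;  a_5 = 4;  u_4 = (u_3 − 4)/11 = -3/7
Digits: (0, 0, 6, 9, 7, 4).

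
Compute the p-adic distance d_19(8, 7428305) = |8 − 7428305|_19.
d_19(8, 7428305) = 1/2476099

Step 1 — x − y = 8 − 7428305 = -7428297. Step 2 — v_19(-7428297) = 5 (factor: -7428297 = −(19^5 · 3); the sign does not affect v_p). Step 3 — |x − y|_19 = 19^{-5} = 1/2476099.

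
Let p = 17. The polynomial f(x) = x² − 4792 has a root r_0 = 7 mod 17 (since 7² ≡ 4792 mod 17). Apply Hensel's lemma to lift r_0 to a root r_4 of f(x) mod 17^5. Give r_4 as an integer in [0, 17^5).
r_4 = 169225 (mod 1419857)

Hensel's recurrence: r_{i+1} = r_i − f(r_i)·(f′(r_i))^{-1} mod 17^{i+2}, with f′(x) = 2x. Iterate:
  r_0 = 7 (mod 17)
  r_1 = 160 (mod 289)
  r_2 = 2183 (mod 4913)
  r_3 = 2183 (mod 83521)
  r_4 = 169225 (mod 1419857)
Final: r_4 = 169225, and one checks f(r_4) ≡ 0 mod 17^5.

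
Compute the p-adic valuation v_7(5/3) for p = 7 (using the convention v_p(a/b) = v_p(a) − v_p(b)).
v_7(5/3) = 0

Factor powers of 7 from the numerator and denominator of the reduced fraction: 5 = 7^0 · 5 and 3 = 7^0 · 3. Apply v_p(a/b) = v_p(a) − v_p(b): v_7(5/3) = 0 − 0 = 0.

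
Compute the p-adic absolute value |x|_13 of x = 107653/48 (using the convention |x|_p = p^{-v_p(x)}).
|107653/48|_13 = 1/2197

Step 1 — compute v_13(x) by factoring powers of 13 out of the numerator and denominator: v_13(107653/48) = 3. Step 2 — apply |x|_p = p^{-v_p(x)} = 13^{-3} = 1/2197.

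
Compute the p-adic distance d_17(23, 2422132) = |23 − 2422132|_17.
d_17(23, 2422132) = 1/83521

Step 1 — x − y = 23 − 2422132 = -2422109. Step 2 — v_17(-2422109) = 4 (factor: -2422109 = −(17^4 · 29); the sign does not affect v_p). Step 3 — |x − y|_17 = 17^{-4} = 1/83521.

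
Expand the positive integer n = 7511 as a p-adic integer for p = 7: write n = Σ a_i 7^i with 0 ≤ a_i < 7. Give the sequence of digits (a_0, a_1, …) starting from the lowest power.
(a_0, a_1, …) = (0, 2, 6, 0, 3)

Repeated division by 7 gives the digits low-to-high: 7511 = 2·7^1 + 6·7^2 + 3·7^4. Digit sequence: (0, 2, 6, 0, 3).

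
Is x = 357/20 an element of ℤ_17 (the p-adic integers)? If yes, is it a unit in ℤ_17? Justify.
x ∈ ℤ_17 but not a unit; v_17(x) = 1 > 0

ℤ_17 = {x ∈ ℚ_17 : v_17(x) ≥ 0} and ℤ_17^× = {x ∈ ℤ_17 : v_17(x) = 0}. Here v_17(357/20) = v_17(num) − v_17(den) = 1; compare against these criteria.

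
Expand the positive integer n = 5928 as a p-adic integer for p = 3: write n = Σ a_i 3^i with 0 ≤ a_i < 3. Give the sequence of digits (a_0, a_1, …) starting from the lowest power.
(a_0, a_1, …) = (0, 2, 1, 0, 1, 0, 2, 2)

Repeated division by 3 gives the digits low-to-high: 5928 = 2·3^1 + 1·3^2 + 1·3^4 + 2·3^6 + 2·3^7. Digit sequence: (0, 2, 1, 0, 1, 0, 2, 2).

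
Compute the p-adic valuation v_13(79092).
v_13(79092) = 3

v_13(n) is the largest exponent k such that 13^k divides n. Factor out: 79092 = 13^3 · 36. (Sign doesn't affect v_p.) So v_13(79092) = 3.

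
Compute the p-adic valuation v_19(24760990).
v_19(24760990) = 5

v_19(n) is the largest exponent k such that 19^k divides n. Factor out: 24760990 = 19^5 · 10. (Sign doesn't affect v_p.) So v_19(24760990) = 5.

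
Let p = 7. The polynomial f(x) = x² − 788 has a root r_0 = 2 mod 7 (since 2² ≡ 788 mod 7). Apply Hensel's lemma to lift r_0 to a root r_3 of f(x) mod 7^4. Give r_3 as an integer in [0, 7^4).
r_3 = 198 (mod 2401)

Hensel's recurrence: r_{i+1} = r_i − f(r_i)·(f′(r_i))^{-1} mod 7^{i+2}, with f′(x) = 2x. Iterate:
  r_0 = 2 (mod 7)
  r_1 = 2 (mod 49)
  r_2 = 198 (mod 343)
  r_3 = 198 (mod 2401)
Final: r_3 = 198, and one checks f(r_3) ≡ 0 mod 7^4.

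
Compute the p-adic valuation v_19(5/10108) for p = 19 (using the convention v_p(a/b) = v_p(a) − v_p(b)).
v_19(5/10108) = -2

Factor powers of 19 from the numerator and denominator of the reduced fraction: 5 = 19^0 · 5 and 10108 = 19^2 · 28. Apply v_p(a/b) = v_p(a) − v_p(b): v_19(5/10108) = 0 − 2 = -2.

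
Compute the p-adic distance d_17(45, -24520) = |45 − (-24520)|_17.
d_17(45, -24520) = 1/4913

Step 1 — x − y = 45 − (-24520) = 24565. Step 2 — v_17(24565) = 3 (factor: 24565 = (17^3 · 5); the sign does not affect v_p). Step 3 — |x − y|_17 = 17^{-3} = 1/4913.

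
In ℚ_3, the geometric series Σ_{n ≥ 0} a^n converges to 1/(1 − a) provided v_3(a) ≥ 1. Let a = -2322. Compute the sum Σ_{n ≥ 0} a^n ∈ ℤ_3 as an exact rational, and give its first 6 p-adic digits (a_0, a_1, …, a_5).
Σ a^n = 1/(1 − a) = 1/2323;  first 6 digits = (1, 0, 0, 1, 1, 2)

v_3(a) = 3 ≥ 1, so the series converges in ℤ_3 to 1/(1 − a) = 1/(1 − (-2322)) = 1/2323. Expand this rational in ℤ_3: compute digits iteratively via d_i = x_i mod 3, x_{i+1} = (x_i − d_i)/3. The first 6 digits are (1, 0, 0, 1, 1, 2).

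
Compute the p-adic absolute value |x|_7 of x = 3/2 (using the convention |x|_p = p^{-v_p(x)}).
|3/2|_7 = 1

Step 1 — compute v_7(x) by factoring powers of 7 out of the numerator and denominator: v_7(3/2) = 0. Step 2 — apply |x|_p = p^{-v_p(x)} = 7^{0} = 1.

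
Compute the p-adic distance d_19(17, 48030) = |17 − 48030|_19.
d_19(17, 48030) = 1/6859

Step 1 — x − y = 17 − 48030 = -48013. Step 2 — v_19(-48013) = 3 (factor: -48013 = −(19^3 · 7); the sign does not affect v_p). Step 3 — |x − y|_19 = 19^{-3} = 1/6859.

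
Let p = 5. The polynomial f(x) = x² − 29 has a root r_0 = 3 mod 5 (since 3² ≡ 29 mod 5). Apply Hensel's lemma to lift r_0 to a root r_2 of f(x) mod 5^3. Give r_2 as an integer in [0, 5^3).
r_2 = 23 (mod 125)

Hensel's recurrence: r_{i+1} = r_i − f(r_i)·(f′(r_i))^{-1} mod 5^{i+2}, with f′(x) = 2x. Iterate:
  r_0 = 3 (mod 5)
  r_1 = 23 (mod 25)
  r_2 = 23 (mod 125)
Final: r_2 = 23, and one checks f(r_2) ≡ 0 mod 5^3.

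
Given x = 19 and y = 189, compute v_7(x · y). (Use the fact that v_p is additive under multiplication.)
v_7(3591) = 1

v_p(x) = 0 (factor: 19 = 7^0 · 19); v_p(y) = 1 (factor: 189 = 7^1 · 27). Additivity: v_p(xy) = v_p(x) + v_p(y) = 0 + 1 = 1. (Direct check: xy = 3591 = 7^1 · (513).)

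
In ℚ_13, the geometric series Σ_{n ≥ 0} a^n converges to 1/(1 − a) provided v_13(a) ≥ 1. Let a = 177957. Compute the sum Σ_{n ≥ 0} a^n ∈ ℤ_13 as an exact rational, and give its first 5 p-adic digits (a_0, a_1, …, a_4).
Σ a^n = 1/(1 − a) = -1/177956;  first 5 digits = (1, 0, 0, 3, 6)

v_13(a) = 3 ≥ 1, so the series converges in ℤ_13 to 1/(1 − a) = 1/(1 − 177957) = -1/177956. Expand this rational in ℤ_13: compute digits iteratively via d_i = x_i mod 13, x_{i+1} = (x_i − d_i)/13. The first 5 digits are (1, 0, 0, 3, 6).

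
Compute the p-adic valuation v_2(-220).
v_2(-220) = 2

v_2(n) is the largest exponent k such that 2^k divides n. Factor out: -220 = -2^2 · 55. (Sign doesn't affect v_p.) So v_2(-220) = 2.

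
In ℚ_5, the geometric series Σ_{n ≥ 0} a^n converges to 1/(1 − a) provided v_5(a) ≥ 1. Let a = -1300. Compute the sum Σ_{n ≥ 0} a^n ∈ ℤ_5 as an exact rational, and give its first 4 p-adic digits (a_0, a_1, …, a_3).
Σ a^n = 1/(1 − a) = 1/1301;  first 4 digits = (1, 0, 3, 4)

v_5(a) = 2 ≥ 1, so the series converges in ℤ_5 to 1/(1 − a) = 1/(1 − (-1300)) = 1/1301. Expand this rational in ℤ_5: compute digits iteratively via d_i = x_i mod 5, x_{i+1} = (x_i − d_i)/5. The first 4 digits are (1, 0, 3, 4).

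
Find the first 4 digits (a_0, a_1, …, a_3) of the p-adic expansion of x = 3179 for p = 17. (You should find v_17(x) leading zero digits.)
(a_0, …, a_3) = (0, 0, 11, 0)

v_17(3179) = 2, so a_0 = ... = a_1 = 0. Factor out: x = 17^2 · u with u = 11 a unit in ℤ_17. Expand u iteratively via a_{v+i} = u_i mod 17, u_{i+1} = (u_i − a_{v+i})/17:
  u_0 = 11;  a_2 = 11;  u_1 = (u_0 − 11)/17 = 0
  u_1 = 0;  a_3 = 0;  u_2 = (u_1 − 0)/17 = 0
Digits: (0, 0, 11, 0).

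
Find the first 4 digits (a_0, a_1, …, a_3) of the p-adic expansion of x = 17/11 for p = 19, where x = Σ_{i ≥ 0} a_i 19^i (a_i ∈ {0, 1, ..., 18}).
(a_0, …, a_3) = (5, 5, 17, 6)

v_19(17/11) = 0 (numerator and denominator both coprime to 19), so x ∈ ℤ_19^×. Compute digits iteratively via a_i = x_i mod 19, x_{i+1} = (x_i − a_i)/19, with x_0 = x:
  x_0 = 17/11;  a_0 = 5;  x_1 = (x_0 − 5)/19 = -2/11
  x_1 = -2/11;  a_1 = 5;  x_2 = (x_1 − 5)/19 = -3/11
  x_2 = -3/11;  a_2 = 17;  x_3 = (x_2 − 17)/19 = -10/11
  x_3 = -10/11;  a_3 = 6;  x_4 = (x_3 − 6)/19 = -4/11
Digits: (5, 5, 17, 6).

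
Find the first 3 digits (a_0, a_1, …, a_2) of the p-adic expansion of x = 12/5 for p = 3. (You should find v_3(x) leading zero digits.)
(a_0, …, a_2) = (0, 2, 2)

v_3(12/5) = 1, so a_0 = ... = a_0 = 0. Factor out: x = 3^1 · u with u = 4/5 a unit in ℤ_3. Expand u iteratively via a_{v+i} = u_i mod 3, u_{i+1} = (u_i − a_{v+i})/3:
  u_0 = 4/5;  a_1 = 2;  u_1 = (u_0 − 2)/3 = -2/5
  u_1 = -2/5;  a_2 = 2;  u_2 = (u_1 − 2)/3 = -4/5
Digits: (0, 2, 2).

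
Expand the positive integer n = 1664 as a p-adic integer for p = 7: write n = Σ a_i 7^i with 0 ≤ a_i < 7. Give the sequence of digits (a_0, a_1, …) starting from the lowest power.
(a_0, a_1, …) = (5, 6, 5, 4)

Repeated division by 7 gives the digits low-to-high: 1664 = 5 + 6·7^1 + 5·7^2 + 4·7^3. Digit sequence: (5, 6, 5, 4).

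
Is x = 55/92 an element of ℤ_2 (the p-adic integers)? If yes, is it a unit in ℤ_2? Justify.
x ∉ ℤ_2 (v_2(x) = -2 < 0)

ℤ_2 = {x ∈ ℚ_2 : v_2(x) ≥ 0} and ℤ_2^× = {x ∈ ℤ_2 : v_2(x) = 0}. Here v_2(55/92) = v_2(num) − v_2(den) = -2; compare against these criteria.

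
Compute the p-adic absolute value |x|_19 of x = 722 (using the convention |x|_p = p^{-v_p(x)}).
|722|_19 = 1/361

Step 1 — compute v_19(x) by factoring powers of 19 out of the numerator and denominator: v_19(722) = 2. Step 2 — apply |x|_p = p^{-v_p(x)} = 19^{-2} = 1/361.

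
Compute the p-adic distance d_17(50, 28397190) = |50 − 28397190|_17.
d_17(50, 28397190) = 1/1419857

Step 1 — x − y = 50 − 28397190 = -28397140. Step 2 — v_17(-28397140) = 5 (factor: -28397140 = −(17^5 · 20); the sign does not affect v_p). Step 3 — |x − y|_17 = 17^{-5} = 1/1419857.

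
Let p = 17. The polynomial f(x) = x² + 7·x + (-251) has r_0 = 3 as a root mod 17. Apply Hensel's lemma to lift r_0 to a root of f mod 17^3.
r_2 = 3777 (mod 4913)

Hensel: r_{i+1} = r_i − f(r_i)·(f′(r_i))^{-1} mod 17^{i+2}, f′(x) = 2x + 7. Iterate:
  r_0 = 3 (mod 17)
  r_1 = 20 (mod 289)
  r_2 = 3777 (mod 4913)
Final: r = 3777 satisfies f(r) ≡ 0 mod 17^3.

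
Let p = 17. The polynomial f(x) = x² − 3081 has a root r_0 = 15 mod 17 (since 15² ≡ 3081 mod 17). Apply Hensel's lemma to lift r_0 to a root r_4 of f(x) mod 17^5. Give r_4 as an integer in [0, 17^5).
r_4 = 81377 (mod 1419857)

Hensel's recurrence: r_{i+1} = r_i − f(r_i)·(f′(r_i))^{-1} mod 17^{i+2}, with f′(x) = 2x. Iterate:
  r_0 = 15 (mod 17)
  r_1 = 168 (mod 289)
  r_2 = 2769 (mod 4913)
  r_3 = 81377 (mod 83521)
  r_4 = 81377 (mod 1419857)
Final: r_4 = 81377, and one checks f(r_4) ≡ 0 mod 17^5.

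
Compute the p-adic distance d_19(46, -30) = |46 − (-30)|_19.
d_19(46, -30) = 1/19

Step 1 — x − y = 46 − (-30) = 76. Step 2 — v_19(76) = 1 (factor: 76 = (19^1 · 4); the sign does not affect v_p). Step 3 — |x − y|_19 = 19^{-1} = 1/19.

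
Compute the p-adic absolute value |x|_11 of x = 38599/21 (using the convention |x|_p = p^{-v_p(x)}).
|38599/21|_11 = 1/1331

Step 1 — compute v_11(x) by factoring powers of 11 out of the numerator and denominator: v_11(38599/21) = 3. Step 2 — apply |x|_p = p^{-v_p(x)} = 11^{-3} = 1/1331.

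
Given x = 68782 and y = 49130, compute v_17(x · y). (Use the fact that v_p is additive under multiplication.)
v_17(3379259660) = 6

v_p(x) = 3 (factor: 68782 = 17^3 · 14); v_p(y) = 3 (factor: 49130 = 17^3 · 10). Additivity: v_p(xy) = v_p(x) + v_p(y) = 3 + 3 = 6. (Direct check: xy = 3379259660 = 17^6 · (140).)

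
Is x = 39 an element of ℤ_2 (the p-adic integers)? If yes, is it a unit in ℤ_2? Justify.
x ∈ ℤ_2^× (unit); v_2(x) = 0

ℤ_2 = {x ∈ ℚ_2 : v_2(x) ≥ 0} and ℤ_2^× = {x ∈ ℤ_2 : v_2(x) = 0}. Here v_2(39) = v_2(num) − v_2(den) = 0; compare against these criteria.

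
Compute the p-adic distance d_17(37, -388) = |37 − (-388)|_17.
d_17(37, -388) = 1/17

Step 1 — x − y = 37 − (-388) = 425. Step 2 — v_17(425) = 1 (factor: 425 = (17^1 · 25); the sign does not affect v_p). Step 3 — |x − y|_17 = 17^{-1} = 1/17.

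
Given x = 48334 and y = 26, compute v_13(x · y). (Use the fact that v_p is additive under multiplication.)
v_13(1256684) = 4

v_p(x) = 3 (factor: 48334 = 13^3 · 22); v_p(y) = 1 (factor: 26 = 13^1 · 2). Additivity: v_p(xy) = v_p(x) + v_p(y) = 3 + 1 = 4. (Direct check: xy = 1256684 = 13^4 · (44).)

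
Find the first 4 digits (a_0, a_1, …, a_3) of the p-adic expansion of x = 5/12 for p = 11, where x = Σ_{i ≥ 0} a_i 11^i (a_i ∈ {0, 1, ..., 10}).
(a_0, …, a_3) = (5, 6, 4, 6)

v_11(5/12) = 0 (numerator and denominator both coprime to 11), so x ∈ ℤ_11^×. Compute digits iteratively via a_i = x_i mod 11, x_{i+1} = (x_i − a_i)/11, with x_0 = x:
  x_0 = 5/12;  a_0 = 5;  x_1 = (x_0 − 5)/11 = -5/12
  x_1 = -5/12;  a_1 = 6;  x_2 = (x_1 − 6)/11 = -7/12
  x_2 = -7/12;  a_2 = 4;  x_3 = (x_2 − 4)/11 = -5/12
  x_3 = -5/12;  a_3 = 6;  x_4 = (x_3 − 6)/11 = -7/12
Digits: (5, 6, 4, 6).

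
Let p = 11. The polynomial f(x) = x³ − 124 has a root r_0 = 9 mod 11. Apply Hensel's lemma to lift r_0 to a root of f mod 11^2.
r_1 = 9 (mod 121)

Hensel: r_{i+1} = r_i − f(r_i)/f′(r_i) mod 11^{i+2}, where f′(x) = 3x². Iterate:
  r_0 = 9 (mod 11)
  r_1 = 9 (mod 121)
Final: r = 9 with f(r) ≡ 0 mod 11^2.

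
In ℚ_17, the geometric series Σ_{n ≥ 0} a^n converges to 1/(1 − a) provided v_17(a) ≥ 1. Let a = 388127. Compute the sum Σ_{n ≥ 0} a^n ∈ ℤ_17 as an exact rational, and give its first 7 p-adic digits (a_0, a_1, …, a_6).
Σ a^n = 1/(1 − a) = -1/388126;  first 7 digits = (1, 0, 0, 11, 4, 0, 2)

v_17(a) = 3 ≥ 1, so the series converges in ℤ_17 to 1/(1 − a) = 1/(1 − 388127) = -1/388126. Expand this rational in ℤ_17: compute digits iteratively via d_i = x_i mod 17, x_{i+1} = (x_i − d_i)/17. The first 7 digits are (1, 0, 0, 11, 4, 0, 2).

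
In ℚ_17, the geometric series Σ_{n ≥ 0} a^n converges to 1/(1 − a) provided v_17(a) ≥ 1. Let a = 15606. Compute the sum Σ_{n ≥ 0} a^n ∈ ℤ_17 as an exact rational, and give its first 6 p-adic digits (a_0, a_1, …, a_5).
Σ a^n = 1/(1 − a) = -1/15605;  first 6 digits = (1, 0, 3, 3, 9, 1)

v_17(a) = 2 ≥ 1, so the series converges in ℤ_17 to 1/(1 − a) = 1/(1 − 15606) = -1/15605. Expand this rational in ℤ_17: compute digits iteratively via d_i = x_i mod 17, x_{i+1} = (x_i − d_i)/17. The first 6 digits are (1, 0, 3, 3, 9, 1).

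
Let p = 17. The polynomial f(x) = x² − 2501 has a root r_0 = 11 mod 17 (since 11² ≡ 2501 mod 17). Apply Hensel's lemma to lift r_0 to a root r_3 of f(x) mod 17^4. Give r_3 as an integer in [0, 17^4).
r_3 = 72448 (mod 83521)

Hensel's recurrence: r_{i+1} = r_i − f(r_i)·(f′(r_i))^{-1} mod 17^{i+2}, with f′(x) = 2x. Iterate:
  r_0 = 11 (mod 17)
  r_1 = 198 (mod 289)
  r_2 = 3666 (mod 4913)
  r_3 = 72448 (mod 83521)
Final: r_3 = 72448, and one checks f(r_3) ≡ 0 mod 17^4.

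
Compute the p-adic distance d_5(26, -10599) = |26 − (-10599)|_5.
d_5(26, -10599) = 1/625

Step 1 — x − y = 26 − (-10599) = 10625. Step 2 — v_5(10625) = 4 (factor: 10625 = (5^4 · 17); the sign does not affect v_p). Step 3 — |x − y|_5 = 5^{-4} = 1/625.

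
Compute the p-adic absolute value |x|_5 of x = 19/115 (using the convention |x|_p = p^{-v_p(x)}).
|19/115|_5 = 5

Step 1 — compute v_5(x) by factoring powers of 5 out of the numerator and denominator: v_5(19/115) = -1. Step 2 — apply |x|_p = p^{-v_p(x)} = 5^{1} = 5.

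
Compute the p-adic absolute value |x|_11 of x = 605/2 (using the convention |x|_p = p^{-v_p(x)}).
|605/2|_11 = 1/121

Step 1 — compute v_11(x) by factoring powers of 11 out of the numerator and denominator: v_11(605/2) = 2. Step 2 — apply |x|_p = p^{-v_p(x)} = 11^{-2} = 1/121.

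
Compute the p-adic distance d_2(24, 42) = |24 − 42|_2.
d_2(24, 42) = 1/2

Step 1 — x − y = 24 − 42 = -18. Step 2 — v_2(-18) = 1 (factor: -18 = −(2^1 · 9); the sign does not affect v_p). Step 3 — |x − y|_2 = 2^{-1} = 1/2.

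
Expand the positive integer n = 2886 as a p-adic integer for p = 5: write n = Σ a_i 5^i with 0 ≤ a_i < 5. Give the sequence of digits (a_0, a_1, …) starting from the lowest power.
(a_0, a_1, …) = (1, 2, 0, 3, 4)

Repeated division by 5 gives the digits low-to-high: 2886 = 1 + 2·5^1 + 3·5^3 + 4·5^4. Digit sequence: (1, 2, 0, 3, 4).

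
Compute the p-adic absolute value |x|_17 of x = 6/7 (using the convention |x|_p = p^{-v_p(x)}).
|6/7|_17 = 1

Step 1 — compute v_17(x) by factoring powers of 17 out of the numerator and denominator: v_17(6/7) = 0. Step 2 — apply |x|_p = p^{-v_p(x)} = 17^{0} = 1.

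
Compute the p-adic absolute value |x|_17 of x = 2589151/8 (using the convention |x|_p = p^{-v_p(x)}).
|2589151/8|_17 = 1/83521

Step 1 — compute v_17(x) by factoring powers of 17 out of the numerator and denominator: v_17(2589151/8) = 4. Step 2 — apply |x|_p = p^{-v_p(x)} = 17^{-4} = 1/83521.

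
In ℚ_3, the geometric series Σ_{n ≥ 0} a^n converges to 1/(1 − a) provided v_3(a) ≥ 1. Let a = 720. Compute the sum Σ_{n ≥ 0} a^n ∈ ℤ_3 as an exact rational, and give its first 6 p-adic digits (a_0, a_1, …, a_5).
Σ a^n = 1/(1 − a) = -1/719;  first 6 digits = (1, 0, 2, 2, 0, 0)

v_3(a) = 2 ≥ 1, so the series converges in ℤ_3 to 1/(1 − a) = 1/(1 − 720) = -1/719. Expand this rational in ℤ_3: compute digits iteratively via d_i = x_i mod 3, x_{i+1} = (x_i − d_i)/3. The first 6 digits are (1, 0, 2, 2, 0, 0).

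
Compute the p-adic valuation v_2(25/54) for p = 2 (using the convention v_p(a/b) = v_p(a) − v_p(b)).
v_2(25/54) = -1

Factor powers of 2 from the numerator and denominator of the reduced fraction: 25 = 2^0 · 25 and 54 = 2^1 · 27. Apply v_p(a/b) = v_p(a) − v_p(b): v_2(25/54) = 0 − 1 = -1.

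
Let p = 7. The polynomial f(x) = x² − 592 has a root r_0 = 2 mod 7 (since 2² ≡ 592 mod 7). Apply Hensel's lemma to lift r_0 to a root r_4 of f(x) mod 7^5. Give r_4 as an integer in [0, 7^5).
r_4 = 7352 (mod 16807)

Hensel's recurrence: r_{i+1} = r_i − f(r_i)·(f′(r_i))^{-1} mod 7^{i+2}, with f′(x) = 2x. Iterate:
  r_0 = 2 (mod 7)
  r_1 = 2 (mod 49)
  r_2 = 149 (mod 343)
  r_3 = 149 (mod 2401)
  r_4 = 7352 (mod 16807)
Final: r_4 = 7352, and one checks f(r_4) ≡ 0 mod 7^5.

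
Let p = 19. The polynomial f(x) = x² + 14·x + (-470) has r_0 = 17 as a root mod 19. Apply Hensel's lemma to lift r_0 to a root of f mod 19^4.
r_3 = 115062 (mod 130321)

Hensel: r_{i+1} = r_i − f(r_i)·(f′(r_i))^{-1} mod 19^{i+2}, f′(x) = 2x + 14. Iterate:
  r_0 = 17 (mod 19)
  r_1 = 264 (mod 361)
  r_2 = 5318 (mod 6859)
  r_3 = 115062 (mod 130321)
Final: r = 115062 satisfies f(r) ≡ 0 mod 19^4.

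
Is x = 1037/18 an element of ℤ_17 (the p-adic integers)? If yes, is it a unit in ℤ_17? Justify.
x ∈ ℤ_17 but not a unit; v_17(x) = 1 > 0

ℤ_17 = {x ∈ ℚ_17 : v_17(x) ≥ 0} and ℤ_17^× = {x ∈ ℤ_17 : v_17(x) = 0}. Here v_17(1037/18) = v_17(num) − v_17(den) = 1; compare against these criteria.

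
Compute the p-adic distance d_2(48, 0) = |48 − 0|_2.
d_2(48, 0) = 1/16

Step 1 — x − y = 48 − 0 = 48. Step 2 — v_2(48) = 4 (factor: 48 = (2^4 · 3); the sign does not affect v_p). Step 3 — |x − y|_2 = 2^{-4} = 1/16.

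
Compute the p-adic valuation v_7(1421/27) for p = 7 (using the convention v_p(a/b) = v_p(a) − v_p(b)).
v_7(1421/27) = 2

Factor powers of 7 from the numerator and denominator of the reduced fraction: 1421 = 7^2 · 29 and 27 = 7^0 · 27. Apply v_p(a/b) = v_p(a) − v_p(b): v_7(1421/27) = 2 − 0 = 2.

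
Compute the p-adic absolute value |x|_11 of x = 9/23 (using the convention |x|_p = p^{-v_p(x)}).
|9/23|_11 = 1

Step 1 — compute v_11(x) by factoring powers of 11 out of the numerator and denominator: v_11(9/23) = 0. Step 2 — apply |x|_p = p^{-v_p(x)} = 11^{0} = 1.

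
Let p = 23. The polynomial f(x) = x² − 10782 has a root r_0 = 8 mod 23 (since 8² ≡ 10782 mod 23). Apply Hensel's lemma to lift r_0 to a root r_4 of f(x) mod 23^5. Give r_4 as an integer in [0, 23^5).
r_4 = 6340809 (mod 6436343)

Hensel's recurrence: r_{i+1} = r_i − f(r_i)·(f′(r_i))^{-1} mod 23^{i+2}, with f′(x) = 2x. Iterate:
  r_0 = 8 (mod 23)
  r_1 = 215 (mod 529)
  r_2 = 1802 (mod 12167)
  r_3 = 184307 (mod 279841)
  r_4 = 6340809 (mod 6436343)
Final: r_4 = 6340809, and one checks f(r_4) ≡ 0 mod 23^5.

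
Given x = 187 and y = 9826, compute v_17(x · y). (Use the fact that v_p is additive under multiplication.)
v_17(1837462) = 4

v_p(x) = 1 (factor: 187 = 17^1 · 11); v_p(y) = 3 (factor: 9826 = 17^3 · 2). Additivity: v_p(xy) = v_p(x) + v_p(y) = 1 + 3 = 4. (Direct check: xy = 1837462 = 17^4 · (22).)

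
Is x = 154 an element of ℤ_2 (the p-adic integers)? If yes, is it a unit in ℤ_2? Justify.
x ∈ ℤ_2 but not a unit; v_2(x) = 1 > 0

ℤ_2 = {x ∈ ℚ_2 : v_2(x) ≥ 0} and ℤ_2^× = {x ∈ ℤ_2 : v_2(x) = 0}. Here v_2(154) = v_2(num) − v_2(den) = 1; compare against these criteria.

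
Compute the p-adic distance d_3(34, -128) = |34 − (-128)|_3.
d_3(34, -128) = 1/81

Step 1 — x − y = 34 − (-128) = 162. Step 2 — v_3(162) = 4 (factor: 162 = (3^4 · 2); the sign does not affect v_p). Step 3 — |x − y|_3 = 3^{-4} = 1/81.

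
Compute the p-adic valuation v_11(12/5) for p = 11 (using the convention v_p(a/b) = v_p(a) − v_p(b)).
v_11(12/5) = 0

Factor powers of 11 from the numerator and denominator of the reduced fraction: 12 = 11^0 · 12 and 5 = 11^0 · 5. Apply v_p(a/b) = v_p(a) − v_p(b): v_11(12/5) = 0 − 0 = 0.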